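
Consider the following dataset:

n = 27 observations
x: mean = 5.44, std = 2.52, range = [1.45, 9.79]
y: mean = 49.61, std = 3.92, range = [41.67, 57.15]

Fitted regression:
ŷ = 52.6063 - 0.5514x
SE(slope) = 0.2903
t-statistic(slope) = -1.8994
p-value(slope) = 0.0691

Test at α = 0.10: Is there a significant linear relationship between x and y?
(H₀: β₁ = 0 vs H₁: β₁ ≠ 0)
Reject H₀: p-value = 0.0691 < α = 0.10. The linear relationship is significant at the 10% level.

Hypothesis test for the slope coefficient:

H₀: β₁ = 0 (no linear relationship)
H₁: β₁ ≠ 0 (linear relationship exists)

Test statistic: t = β̂₁ / SE(β̂₁) = -0.5514 / 0.2903 = -1.8994

With df = 25, the two-sided p-value for |t| = 1.8994 is 0.0691.

Decision rule: reject H₀ if p-value < α.
p-value = 0.0691 < α = 0.10 → reject H₀.

There is sufficient evidence at the 10% significance level to conclude that a linear relationship exists between x and y.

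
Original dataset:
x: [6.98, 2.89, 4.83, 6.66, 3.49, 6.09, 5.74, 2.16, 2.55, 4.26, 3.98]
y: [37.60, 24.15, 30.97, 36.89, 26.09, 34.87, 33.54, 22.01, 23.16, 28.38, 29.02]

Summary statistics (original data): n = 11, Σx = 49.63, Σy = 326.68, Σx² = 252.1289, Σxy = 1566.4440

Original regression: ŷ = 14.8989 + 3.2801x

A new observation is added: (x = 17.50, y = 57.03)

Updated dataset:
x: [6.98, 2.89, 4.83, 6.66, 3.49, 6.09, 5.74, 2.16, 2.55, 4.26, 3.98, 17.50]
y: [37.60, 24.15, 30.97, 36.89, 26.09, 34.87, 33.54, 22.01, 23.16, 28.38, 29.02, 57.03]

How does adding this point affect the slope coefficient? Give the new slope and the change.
New slope β₁ = 2.2857 versus 3.2801 before: a change of -0.9944 (-30.3%).

The new point has HIGH LEVERAGE: x = 17.50 is far from the original mean x̄ = 49.63/11 ≈ 4.51 (original range [2.16, 6.98]).

Step 1: Update the sums with the new point (n goes from 11 to 12)
Σx  = 49.63 + 17.50 = 67.13
Σy  = 326.68 + 57.03 = 383.71
Σx² = 252.1289 + 17.50² = 252.1289 + 306.2500 = 558.3789
Σxy = 1566.4440 + 17.50×57.03 = 1566.4440 + 998.0250 = 2564.4690

Step 2: Recompute the slope with b₁ = (nΣxy − ΣxΣy) / (nΣx² − (Σx)²)
Numerator   = 12×2564.4690 − 67.13×383.71 = 30773.6280 − 25758.4523 = 5015.1757
Denominator = 12×558.3789 − 67.13² = 6700.5468 − 4506.4369 = 2194.1099
b₁(new) = 5015.1757 / 2194.1099 = 2.2857

(Same formula on the original sums: (11×1566.4440 − 49.63×326.68) / (11×252.1289 − 49.63²) = 1017.7556 / 310.2810 = 3.2801, matching the given fit.)

Step 3: Change in slope
Δβ₁ = 2.2857 − 3.2801 = -0.9944
Relative change = -0.9944 / 3.2801 × 100% = -30.3%
→ the slope decreases when the point is added.

Because the point sits below the extension of the original line at a high-leverage x, it tilts the fit down.
In practice: examine leverage (hᵢ) and Cook's distance rather than deleting it automatically.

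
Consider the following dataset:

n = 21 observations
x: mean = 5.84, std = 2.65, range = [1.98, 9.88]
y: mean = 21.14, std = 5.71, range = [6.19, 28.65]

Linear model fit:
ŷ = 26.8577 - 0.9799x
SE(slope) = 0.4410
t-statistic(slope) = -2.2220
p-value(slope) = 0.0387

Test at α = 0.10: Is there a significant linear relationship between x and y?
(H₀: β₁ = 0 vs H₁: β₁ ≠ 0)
Reject H₀: p-value = 0.0387 < α = 0.10. The linear relationship is significant at the 10% level.

Hypothesis test for the slope coefficient:

H₀: β₁ = 0 (no linear relationship)
H₁: β₁ ≠ 0 (linear relationship exists)

Test statistic: t = β̂₁ / SE(β̂₁) = -0.9799 / 0.4410 = -2.2220

p = 0.0387: how often a slope estimate this far from 0 (in SE units) would arise by chance if β₁ were truly 0.

Decision rule: reject H₀ if p-value < α.
p-value = 0.0387 < α = 0.10 → reject H₀.

At α = 0.10 the data do provide convincing evidence of a nonzero slope.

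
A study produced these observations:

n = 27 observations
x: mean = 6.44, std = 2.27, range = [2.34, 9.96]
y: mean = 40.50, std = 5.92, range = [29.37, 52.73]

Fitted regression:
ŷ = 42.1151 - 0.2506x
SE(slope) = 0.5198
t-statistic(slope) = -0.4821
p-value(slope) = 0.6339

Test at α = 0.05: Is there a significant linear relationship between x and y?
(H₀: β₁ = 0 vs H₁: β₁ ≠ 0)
p-value = 0.6339 ≥ α = 0.05, so we fail to reject H₀. The relationship is not significant.

Hypothesis test for the slope coefficient:

H₀: β₁ = 0 (no linear relationship)
H₁: β₁ ≠ 0 (linear relationship exists)

Test statistic: t = β̂₁ / SE(β̂₁) = -0.2506 / 0.5198 = -0.4821

p = 0.6339: how often a slope estimate this far from 0 (in SE units) would arise by chance if β₁ were truly 0.

Decision rule: reject H₀ if p-value < α.
p-value = 0.6339 ≥ α = 0.05 → fail to reject H₀.

Conclusion: the linear association between x and y is not significant at the 5% level.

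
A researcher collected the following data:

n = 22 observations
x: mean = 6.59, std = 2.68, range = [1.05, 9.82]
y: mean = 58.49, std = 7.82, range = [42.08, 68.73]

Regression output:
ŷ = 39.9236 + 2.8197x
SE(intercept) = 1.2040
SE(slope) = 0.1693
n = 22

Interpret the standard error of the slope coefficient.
SE(slope) = 0.1693 measures the uncertainty in the estimated slope. The coefficient is estimated precisely (SE/|β̂₁| = 6.0%).

SE(β̂₁) = 0.1693 says: if we drew many samples of n = 22 from the same population and refit each time, the fitted slopes would scatter with a standard deviation of roughly 0.1693 around the true β₁.

Relative precision:
- SE / |β̂₁| = 0.1693 / 2.8197 = 6.0%
- Rule of thumb (under 20%: precise; 20% to under 50%: moderately precise; 50% or more: imprecise) → precise

Link to the t-test: t = β̂₁ / SE(β̂₁) = 2.8197 / 0.1693 = 16.6551, the statistic for H₀: β₁ = 0.

What drives SE(β̂₁): more residual scatter → larger SE; wider spread of x values → smaller SE.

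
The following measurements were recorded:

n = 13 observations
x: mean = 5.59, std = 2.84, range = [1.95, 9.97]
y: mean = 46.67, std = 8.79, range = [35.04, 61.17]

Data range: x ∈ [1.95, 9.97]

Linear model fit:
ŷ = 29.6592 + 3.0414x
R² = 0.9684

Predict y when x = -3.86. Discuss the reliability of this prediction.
ŷ = 17.9194 (extrapolation — x = -3.86 lies outside [1.95, 9.97], so reliability is low).

Prediction calculation:
ŷ = 29.6592 + 3.0414 × (-3.86)
ŷ = 17.9194

Reliability:
- Data range: x ∈ [1.95, 9.97]
- Prediction point: x = -3.86 is 5.81 units below the observed range → this is EXTRAPOLATION, not interpolation

Why that matters here:
- There are no observations near this x to validate the fitted line there
- R² describes fit only over the sampled x values; it says nothing about behaviour beyond them
- Real relationships often flatten, saturate, or turn nonlinear at extremes

The R² = 0.9684 only validates the fit within [1.95, 9.97]; treat ŷ = 17.9194 with caution.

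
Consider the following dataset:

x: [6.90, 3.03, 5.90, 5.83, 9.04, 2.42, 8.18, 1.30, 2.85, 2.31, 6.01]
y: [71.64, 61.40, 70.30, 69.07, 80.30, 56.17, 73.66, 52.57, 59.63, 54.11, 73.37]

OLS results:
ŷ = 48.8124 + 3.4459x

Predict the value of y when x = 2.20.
ŷ = 56.3934

Plug x = 2.20 into the fitted line:

ŷ = 48.8124 + 3.4459 × 2.20
ŷ = 48.8124 + 7.5810
ŷ = 56.3934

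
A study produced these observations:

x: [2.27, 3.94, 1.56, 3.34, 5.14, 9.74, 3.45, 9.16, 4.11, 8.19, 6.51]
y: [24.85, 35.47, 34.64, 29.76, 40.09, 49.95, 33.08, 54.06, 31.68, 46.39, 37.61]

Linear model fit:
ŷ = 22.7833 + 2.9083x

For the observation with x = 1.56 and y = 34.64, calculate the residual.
Residual = 7.3198

The residual is the difference between the actual value and the predicted value:

Residual = y - ŷ

Step 1: Calculate predicted value
ŷ = 22.7833 + 2.9083 × 1.56
ŷ = 27.3202

Step 2: Calculate residual
Residual = 34.64 - 27.3202
Residual = 7.3198

The residual is positive, so the observed y = 34.64 sits above the regression line (the line underestimates it by 7.3198).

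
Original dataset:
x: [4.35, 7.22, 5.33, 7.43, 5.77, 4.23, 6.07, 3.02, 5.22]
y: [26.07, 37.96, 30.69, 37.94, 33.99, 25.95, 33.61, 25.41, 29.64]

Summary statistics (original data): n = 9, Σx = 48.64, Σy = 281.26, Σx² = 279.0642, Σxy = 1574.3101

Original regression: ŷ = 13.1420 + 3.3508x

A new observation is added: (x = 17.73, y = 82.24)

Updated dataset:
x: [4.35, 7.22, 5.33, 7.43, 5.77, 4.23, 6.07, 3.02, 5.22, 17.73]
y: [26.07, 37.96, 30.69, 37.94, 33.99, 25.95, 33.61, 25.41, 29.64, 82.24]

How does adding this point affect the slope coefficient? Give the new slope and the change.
The slope changes from 3.3508 to 4.0536 (change of +0.7028, or +21.0%).

The new point has HIGH LEVERAGE: x = 17.73 is far from the original mean x̄ = 48.64/9 ≈ 5.40 (original range [3.02, 7.43]).

Step 1: Update the sums with the new point (n goes from 9 to 10)
Σx  = 48.64 + 17.73 = 66.37
Σy  = 281.26 + 82.24 = 363.50
Σx² = 279.0642 + 17.73² = 279.0642 + 314.3529 = 593.4171
Σxy = 1574.3101 + 17.73×82.24 = 1574.3101 + 1458.1152 = 3032.4253

Step 2: Recompute the slope with b₁ = (nΣxy − ΣxΣy) / (nΣx² − (Σx)²)
Numerator   = 10×3032.4253 − 66.37×363.50 = 30324.2530 − 24125.4950 = 6198.7580
Denominator = 10×593.4171 − 66.37² = 5934.1710 − 4404.9769 = 1529.1941
b₁(new) = 6198.7580 / 1529.1941 = 4.0536

(Same formula on the original sums: (9×1574.3101 − 48.64×281.26) / (9×279.0642 − 48.64²) = 488.3045 / 145.7282 = 3.3508, matching the given fit.)

Step 3: Change in slope
Δβ₁ = 4.0536 − 3.3508 = +0.7028
Relative change = +0.7028 / 3.3508 × 100% = +21.0%
→ the slope increases when the point is added.

A high-leverage point only changes the slope if it is off the original line; here y = 82.24 is above the original trend, so the slope increases.
In practice: investigate whether it comes from the same population as the rest of the sample.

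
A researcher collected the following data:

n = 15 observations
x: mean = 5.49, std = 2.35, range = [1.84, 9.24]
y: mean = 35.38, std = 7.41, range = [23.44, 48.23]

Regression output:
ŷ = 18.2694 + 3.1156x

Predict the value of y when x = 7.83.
ŷ = 42.6645

Plug x = 7.83 into the fitted line:

ŷ = 18.2694 + 3.1156 × 7.83
ŷ = 18.2694 + 24.3951
ŷ = 42.6645

This is a point prediction; actual observations scatter around it by roughly the residual standard deviation.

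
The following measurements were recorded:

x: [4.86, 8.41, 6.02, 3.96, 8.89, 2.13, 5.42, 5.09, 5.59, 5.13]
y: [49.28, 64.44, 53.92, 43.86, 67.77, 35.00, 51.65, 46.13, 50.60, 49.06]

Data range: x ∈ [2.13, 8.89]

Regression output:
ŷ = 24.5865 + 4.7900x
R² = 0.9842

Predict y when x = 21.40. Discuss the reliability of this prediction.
ŷ = 127.0925 (extrapolation — x = 21.40 lies outside [2.13, 8.89], so reliability is low).

Prediction calculation:
ŷ = 24.5865 + 4.7900 × 21.40
ŷ = 127.0925

Reliability:
- Data range: x ∈ [2.13, 8.89]
- Prediction point: x = 21.40 is 12.51 units above the observed range → this is EXTRAPOLATION, not interpolation

Why that matters here:
- There are no observations near this x to validate the fitted line there
- The linear relationship may not hold outside the observed range
- The standard error of prediction grows with (x − x̄)², and x = 21.40 is far from x̄ = 5.55

The R² = 0.9842 only validates the fit within [2.13, 8.89]; treat ŷ = 127.0925 with caution.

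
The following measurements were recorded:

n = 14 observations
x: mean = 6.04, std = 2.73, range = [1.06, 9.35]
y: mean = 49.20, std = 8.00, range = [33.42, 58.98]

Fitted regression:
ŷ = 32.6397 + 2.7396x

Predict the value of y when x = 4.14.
ŷ = 43.9816

Plug x = 4.14 into the fitted line:

ŷ = 32.6397 + 2.7396 × 4.14
ŷ = 32.6397 + 11.3419
ŷ = 43.9816

This is a point prediction; actual observations scatter around it by roughly the residual standard deviation.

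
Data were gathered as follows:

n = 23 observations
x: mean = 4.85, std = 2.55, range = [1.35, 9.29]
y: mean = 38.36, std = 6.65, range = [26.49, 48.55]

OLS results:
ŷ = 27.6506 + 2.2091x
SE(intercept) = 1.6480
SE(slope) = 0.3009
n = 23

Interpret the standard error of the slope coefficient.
SE(β̂₁) = 0.3009 is the estimated standard deviation of the slope estimate across repeated samples; relative to β̂₁ = 2.2091 that is 13.6%, a precise estimate.

SE(β̂₁) = 0.3009 says: if we drew many samples of n = 23 from the same population and refit each time, the fitted slopes would scatter with a standard deviation of roughly 0.3009 around the true β₁.

Relative precision:
- SE / |β̂₁| = 0.3009 / 2.2091 = 13.6%
- Rule of thumb (under 20%: precise; 20% to under 50%: moderately precise; 50% or more: imprecise) → precise

Link to the t-test: t = β̂₁ / SE(β̂₁) = 2.2091 / 0.3009 = 7.3416, the statistic for H₀: β₁ = 0.

What drives SE(β̂₁): more residual scatter → larger SE.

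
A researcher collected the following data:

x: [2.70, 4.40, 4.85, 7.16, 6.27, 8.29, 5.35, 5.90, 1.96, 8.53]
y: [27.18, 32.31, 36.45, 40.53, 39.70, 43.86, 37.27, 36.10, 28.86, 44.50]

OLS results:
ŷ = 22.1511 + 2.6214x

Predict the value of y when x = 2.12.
ŷ = 27.7085

Plug x = 2.12 into the fitted line:

ŷ = 22.1511 + 2.6214 × 2.12
ŷ = 22.1511 + 5.5574
ŷ = 27.7085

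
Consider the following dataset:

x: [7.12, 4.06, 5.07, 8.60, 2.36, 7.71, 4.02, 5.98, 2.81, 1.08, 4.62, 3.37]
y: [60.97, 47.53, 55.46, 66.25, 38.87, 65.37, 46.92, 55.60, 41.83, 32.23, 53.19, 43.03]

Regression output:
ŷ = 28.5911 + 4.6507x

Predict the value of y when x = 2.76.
ŷ = 41.4270

x = 2.76 lies inside the observed range [1.08, 8.60], so the fitted equation applies directly:

ŷ = 28.5911 + 4.6507 × 2.76
ŷ = 28.5911 + 12.8359
ŷ = 41.4270

This is the fitted mean response at that x — an individual observation would come with a wider prediction interval.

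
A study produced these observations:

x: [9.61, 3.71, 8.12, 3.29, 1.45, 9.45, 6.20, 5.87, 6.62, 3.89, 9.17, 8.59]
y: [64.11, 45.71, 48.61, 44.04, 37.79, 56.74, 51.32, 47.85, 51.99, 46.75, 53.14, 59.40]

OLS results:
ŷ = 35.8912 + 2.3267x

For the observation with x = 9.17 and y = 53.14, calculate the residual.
Residual = -4.0870

The residual is the difference between the actual value and the predicted value:

Residual = y - ŷ

Step 1: Calculate predicted value
ŷ = 35.8912 + 2.3267 × 9.17
ŷ = 57.2270

Step 2: Calculate residual
Residual = 53.14 - 57.2270
Residual = -4.0870

Interpretation: the model overestimates the actual value by 4.0870 at this point (negative residual → observation lies below the fitted line).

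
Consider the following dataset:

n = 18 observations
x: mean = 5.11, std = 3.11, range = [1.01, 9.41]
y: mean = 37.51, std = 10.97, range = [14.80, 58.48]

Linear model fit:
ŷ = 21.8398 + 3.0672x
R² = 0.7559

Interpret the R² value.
About 75.59% of the variability in y is accounted for by the regression on x (R² = 0.7559) — a strong linear fit.

R² = 1 − SS_res/SS_tot compares the residual scatter to the total scatter of y about its mean.

Here R² = 0.7559:
- Explained: 75.59% of the variation in y
- Unexplained (residual): 100% − 75.59% = 24.41%
- Rule of thumb (below 0.3 weak; 0.3 to below 0.7 moderate; 0.7 and above strong) → strong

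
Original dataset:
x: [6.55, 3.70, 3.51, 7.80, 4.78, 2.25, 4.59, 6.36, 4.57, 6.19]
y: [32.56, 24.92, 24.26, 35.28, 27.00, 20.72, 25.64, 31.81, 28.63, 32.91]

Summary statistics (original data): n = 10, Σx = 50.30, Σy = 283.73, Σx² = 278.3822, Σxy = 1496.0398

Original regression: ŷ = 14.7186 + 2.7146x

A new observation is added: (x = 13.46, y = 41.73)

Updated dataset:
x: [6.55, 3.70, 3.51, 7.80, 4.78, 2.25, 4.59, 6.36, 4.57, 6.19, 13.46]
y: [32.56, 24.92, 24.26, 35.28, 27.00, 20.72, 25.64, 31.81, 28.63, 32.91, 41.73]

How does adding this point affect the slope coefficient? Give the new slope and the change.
New slope β₁ = 1.9032 versus 2.7146 before: a change of -0.8114 (-29.9%).

The new point has HIGH LEVERAGE: x = 13.46 is far from the original mean x̄ = 50.30/10 ≈ 5.03 (original range [2.25, 7.80]).

Step 1: Update the sums with the new point (n goes from 10 to 11)
Σx  = 50.30 + 13.46 = 63.76
Σy  = 283.73 + 41.73 = 325.46
Σx² = 278.3822 + 13.46² = 278.3822 + 181.1716 = 459.5538
Σxy = 1496.0398 + 13.46×41.73 = 1496.0398 + 561.6858 = 2057.7256

Step 2: Recompute the slope with b₁ = (nΣxy − ΣxΣy) / (nΣx² − (Σx)²)
Numerator   = 11×2057.7256 − 63.76×325.46 = 22634.9816 − 20751.3296 = 1883.6520
Denominator = 11×459.5538 − 63.76² = 5055.0918 − 4065.3376 = 989.7542
b₁(new) = 1883.6520 / 989.7542 = 1.9032

(Same formula on the original sums: (10×1496.0398 − 50.30×283.73) / (10×278.3822 − 50.30²) = 688.7790 / 253.7320 = 2.7146, matching the given fit.)

Step 3: Change in slope
Δβ₁ = 1.9032 − 2.7146 = -0.8114
Relative change = -0.8114 / 2.7146 × 100% = -29.9%
→ the slope decreases when the point is added.

Because the point sits below the extension of the original line at a high-leverage x, it tilts the fit down.
In practice: examine leverage (hᵢ) and Cook's distance rather than deleting it automatically; refit with and without it and report both if conclusions differ.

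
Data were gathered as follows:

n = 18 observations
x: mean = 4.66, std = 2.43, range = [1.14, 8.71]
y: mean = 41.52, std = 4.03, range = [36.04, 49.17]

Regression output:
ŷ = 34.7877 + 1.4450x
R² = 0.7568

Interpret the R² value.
About 75.68% of the variability in y is accounted for by the regression on x (R² = 0.7568) — a strong linear fit.

The coefficient of determination R² is the fraction of the total variation in y that the fitted line accounts for.

Here R² = 0.7568:
- Explained: 75.68% of the variation in y
- Unexplained (residual): 100% − 75.68% = 24.32%
- Rule of thumb (below 0.3 weak; 0.3 to below 0.7 moderate; 0.7 and above strong) → strong

Note: R² never decreases when predictors are added, so it should not be used alone to compare models of different size.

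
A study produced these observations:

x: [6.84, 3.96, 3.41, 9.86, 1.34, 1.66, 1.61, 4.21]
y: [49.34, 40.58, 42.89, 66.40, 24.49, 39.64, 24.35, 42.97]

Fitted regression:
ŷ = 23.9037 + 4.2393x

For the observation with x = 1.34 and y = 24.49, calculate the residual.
Residual = -5.0944

The residual is the difference between the actual value and the predicted value:

Residual = y - ŷ

Step 1: Calculate predicted value
ŷ = 23.9037 + 4.2393 × 1.34
ŷ = 29.5844

Step 2: Calculate residual
Residual = 24.49 - 29.5844
Residual = -5.0944

Interpretation: the model overestimates the actual value by 5.0944 at this point (negative residual → observation lies below the fitted line).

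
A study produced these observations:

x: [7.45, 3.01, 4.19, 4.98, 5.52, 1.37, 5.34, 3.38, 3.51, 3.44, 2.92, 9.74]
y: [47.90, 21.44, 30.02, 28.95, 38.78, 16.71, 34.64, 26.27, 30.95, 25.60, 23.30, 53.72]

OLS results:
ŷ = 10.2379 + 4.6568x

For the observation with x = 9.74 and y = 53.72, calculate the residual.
Residual = -1.8751

The residual is the difference between the actual value and the predicted value:

Residual = y - ŷ

Step 1: Calculate predicted value
ŷ = 10.2379 + 4.6568 × 9.74
ŷ = 55.5951

Step 2: Calculate residual
Residual = 53.72 - 55.5951
Residual = -1.8751

The residual is negative, so the observed y = 53.72 sits below the regression line (the line overestimates it by 1.8751).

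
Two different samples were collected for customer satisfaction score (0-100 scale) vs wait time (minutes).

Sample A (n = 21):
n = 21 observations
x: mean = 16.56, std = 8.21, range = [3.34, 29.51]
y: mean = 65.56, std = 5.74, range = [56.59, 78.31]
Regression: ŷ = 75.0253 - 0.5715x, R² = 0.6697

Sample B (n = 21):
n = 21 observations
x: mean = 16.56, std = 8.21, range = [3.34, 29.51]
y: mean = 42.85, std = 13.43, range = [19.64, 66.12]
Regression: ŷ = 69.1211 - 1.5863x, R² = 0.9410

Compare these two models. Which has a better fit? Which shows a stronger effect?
Model B has the better fit (R² = 0.9410 vs 0.6697). Model B shows the stronger effect (|β₁| = 1.5863 vs 0.5715).

Model Comparison:

Goodness of fit (R²):
- Model A: R² = 0.6697 → 66.97% of variance in satisfaction score explained
- Model B: R² = 0.9410 → 94.10% of variance in satisfaction score explained
- 0.9410 > 0.6697 → Model B has the better fit

Which has the larger per-minute effect? (|β₁|)
- Model A: β₁ = -0.5715 → predicted satisfaction score falls 0.5715 points per additional minute of wait time
- Model B: β₁ = -1.5863 → predicted satisfaction score falls 1.5863 points per additional minute of wait time
- |-0.5715| < |-1.5863| → Model B shows the stronger marginal effect

Notes:
- The two samples could reflect different populations, time periods, or measurement quality.
- A steeper slope doesn't make a better model if the scatter around the line is large.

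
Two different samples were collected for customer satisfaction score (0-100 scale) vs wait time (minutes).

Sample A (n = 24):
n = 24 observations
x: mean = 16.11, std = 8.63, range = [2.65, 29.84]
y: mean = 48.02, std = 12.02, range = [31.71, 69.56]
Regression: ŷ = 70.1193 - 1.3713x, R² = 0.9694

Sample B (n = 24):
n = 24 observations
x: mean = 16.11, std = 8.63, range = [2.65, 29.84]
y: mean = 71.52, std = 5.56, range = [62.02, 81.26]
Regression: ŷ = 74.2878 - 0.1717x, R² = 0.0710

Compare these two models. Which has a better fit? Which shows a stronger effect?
Model A has the better fit (R² = 0.9694 vs 0.0710). Model A shows the stronger effect (|β₁| = 1.3713 vs 0.1717).

Model Comparison:

Which explains more variance? (R²)
- Model A: R² = 0.9694 → 96.94% of variance in satisfaction score explained
- Model B: R² = 0.0710 → 7.10% of variance in satisfaction score explained
- 0.9694 > 0.0710 → Model A has the better fit

Which has the larger per-minute effect? (|β₁|)
- Model A: β₁ = -1.3713 → predicted satisfaction score falls 1.3713 points per additional minute of wait time
- Model B: β₁ = -0.1717 → predicted satisfaction score falls 0.1717 points per additional minute of wait time
- |-1.3713| > |-0.1717| → Model A shows the stronger marginal effect

Notes:
- R² measures how tightly points cluster around the line; β₁ measures how steep the line is — they answer different questions.
- A better fit (higher R²) doesn't necessarily mean a more important relationship.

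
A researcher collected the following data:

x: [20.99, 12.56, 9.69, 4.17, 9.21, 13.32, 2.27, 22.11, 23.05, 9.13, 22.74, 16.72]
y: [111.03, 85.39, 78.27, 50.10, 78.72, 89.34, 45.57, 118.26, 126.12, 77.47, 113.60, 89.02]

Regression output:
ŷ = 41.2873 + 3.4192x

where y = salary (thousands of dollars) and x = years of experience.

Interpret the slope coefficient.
An increase of one year in experience is associated with a 3.4192 thousand dollars increase in predicted salary.

The slope coefficient β₁ = 3.4192 represents the marginal effect of experience on salary.

Interpretation:
- Experience up by 1 year → predicted salary increases by 3.4192 thousand dollars
- This is a linear approximation: the same per-unit change is assumed across the whole observed x range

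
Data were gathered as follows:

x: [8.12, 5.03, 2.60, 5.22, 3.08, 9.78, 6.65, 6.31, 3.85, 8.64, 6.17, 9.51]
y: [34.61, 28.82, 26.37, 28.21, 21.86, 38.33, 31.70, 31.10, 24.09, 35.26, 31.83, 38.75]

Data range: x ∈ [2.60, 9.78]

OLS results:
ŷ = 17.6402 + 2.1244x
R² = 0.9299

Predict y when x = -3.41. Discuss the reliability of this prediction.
ŷ = 10.3960 (extrapolation — x = -3.41 lies outside [2.60, 9.78], so reliability is low).

Prediction calculation:
ŷ = 17.6402 + 2.1244 × (-3.41)
ŷ = 10.3960

Reliability:
- Data range: x ∈ [2.60, 9.78]
- Prediction point: x = -3.41 is 6.01 units below the observed range → this is EXTRAPOLATION, not interpolation

Why that matters here:
- Real relationships often flatten, saturate, or turn nonlinear at extremes
- The standard error of prediction grows with (x − x̄)², and x = -3.41 is far from x̄ = 6.25

Report the number if required, but flag clearly that it is an extrapolation.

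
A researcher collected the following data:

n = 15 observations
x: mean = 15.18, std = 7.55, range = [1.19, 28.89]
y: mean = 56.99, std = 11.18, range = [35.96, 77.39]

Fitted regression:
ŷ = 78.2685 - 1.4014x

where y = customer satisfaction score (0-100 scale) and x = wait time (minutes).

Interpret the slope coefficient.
On average, satisfaction score is about 1.4014 points lower for every extra minute of wait time.

The slope coefficient β₁ = -1.4014 represents the marginal effect of wait time on satisfaction score.

Interpretation:
- Wait time up by 1 minute → predicted satisfaction score decreases by 1.4014 points
- This is a linear approximation: the same per-unit change is assumed across the whole observed x range
- The slope describes association in these data, not necessarily a causal effect

The intercept β₀ = 78.2685 is the predicted satisfaction score when wait time = 0; since the smallest observed x is 1.19, this is an extrapolation and mainly anchors the line.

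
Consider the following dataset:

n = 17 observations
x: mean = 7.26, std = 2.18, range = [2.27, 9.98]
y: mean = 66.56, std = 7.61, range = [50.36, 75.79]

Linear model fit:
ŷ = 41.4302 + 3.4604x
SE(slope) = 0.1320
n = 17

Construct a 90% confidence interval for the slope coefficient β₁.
The 90% CI for β₁ is (3.2290, 3.6918)

Confidence interval for the slope:

The 90% CI for β₁ is: β̂₁ ± t*(α/2, n-2) × SE(β̂₁)

Step 1: Find critical t-value
- Confidence level = 0.9
- Degrees of freedom = n - 2 = 17 - 2 = 15
- t*(α/2, 15) = 1.7531

Step 2: Calculate margin of error
Margin = 1.7531 × 0.1320 = 0.2314

Step 3: Construct interval
CI = 3.4604 ± 0.2314
CI = (3.2290, 3.6918)

Interpretation: each one-unit increase in x is associated with a change in mean y of between 3.2290 and 3.6918, with 90% confidence.
Since 0 is outside the interval, a two-sided test at α = 0.10 would reject H₀: β₁ = 0.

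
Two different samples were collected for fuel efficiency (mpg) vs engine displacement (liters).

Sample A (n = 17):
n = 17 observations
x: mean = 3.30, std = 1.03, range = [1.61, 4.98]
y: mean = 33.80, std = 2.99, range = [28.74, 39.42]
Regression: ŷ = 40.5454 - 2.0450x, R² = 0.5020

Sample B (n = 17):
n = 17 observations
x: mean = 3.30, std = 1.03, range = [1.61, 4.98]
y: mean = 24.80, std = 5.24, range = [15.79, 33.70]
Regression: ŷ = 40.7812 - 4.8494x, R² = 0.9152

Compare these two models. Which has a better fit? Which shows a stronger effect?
Model B has the better fit (R² = 0.9152 vs 0.5020). Model B shows the stronger effect (|β₁| = 4.8494 vs 2.0450).

Model Comparison:

Which explains more variance? (R²)
- Model A: R² = 0.5020 → 50.20% of variance in fuel efficiency explained
- Model B: R² = 0.9152 → 91.52% of variance in fuel efficiency explained
- 0.9152 > 0.5020 → Model B has the better fit

Effect size (slope magnitude):
- Model A: β₁ = -2.0450 → predicted fuel efficiency falls 2.0450 mpg per additional liter of engine displacement
- Model B: β₁ = -4.8494 → predicted fuel efficiency falls 4.8494 mpg per additional liter of engine displacement
- |-2.0450| < |-4.8494| → Model B shows the stronger marginal effect

Notes:
- R² measures how tightly points cluster around the line; β₁ measures how steep the line is — they answer different questions.
- A better fit (higher R²) doesn't necessarily mean a more important relationship.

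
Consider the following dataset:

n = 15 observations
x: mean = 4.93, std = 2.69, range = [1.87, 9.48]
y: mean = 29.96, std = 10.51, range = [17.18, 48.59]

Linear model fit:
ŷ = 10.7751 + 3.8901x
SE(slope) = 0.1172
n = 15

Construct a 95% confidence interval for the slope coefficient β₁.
The 95% CI for β₁ is (3.6369, 4.1433)

Confidence interval for the slope:

The 95% CI for β₁ is: β̂₁ ± t*(α/2, n-2) × SE(β̂₁)

Step 1: Find critical t-value
- Confidence level = 0.95
- Degrees of freedom = n - 2 = 15 - 2 = 13
- t*(α/2, 13) = 2.1604

Step 2: Calculate margin of error
Margin = 2.1604 × 0.1172 = 0.2532

Step 3: Construct interval
CI = 3.8901 ± 0.2532
CI = (3.6369, 4.1433)

Interpretation: We are 95% confident that the true slope β₁ lies between 3.6369 and 4.1433.
Both endpoints are positive, so the data support a genuinely positive slope at this confidence level.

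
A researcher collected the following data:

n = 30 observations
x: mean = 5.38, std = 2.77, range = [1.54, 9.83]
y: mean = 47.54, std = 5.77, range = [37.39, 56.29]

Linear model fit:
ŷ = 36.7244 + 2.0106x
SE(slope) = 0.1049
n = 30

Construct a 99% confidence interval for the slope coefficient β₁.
The 99% CI for β₁ is (1.7207, 2.3005)

Confidence interval for the slope:

The 99% CI for β₁ is: β̂₁ ± t*(α/2, n-2) × SE(β̂₁)

Step 1: Find critical t-value
- Confidence level = 0.99
- Degrees of freedom = n - 2 = 30 - 2 = 28
- t*(α/2, 28) = 2.7633

Step 2: Calculate margin of error
Margin = 2.7633 × 0.1049 = 0.2899

Step 3: Construct interval
CI = 2.0106 ± 0.2899
CI = (1.7207, 2.3005)

Interpretation: each one-unit increase in x is associated with a change in mean y of between 1.7207 and 2.3005, with 99% confidence.
Since 0 is outside the interval, a two-sided test at α = 0.01 would reject H₀: β₁ = 0.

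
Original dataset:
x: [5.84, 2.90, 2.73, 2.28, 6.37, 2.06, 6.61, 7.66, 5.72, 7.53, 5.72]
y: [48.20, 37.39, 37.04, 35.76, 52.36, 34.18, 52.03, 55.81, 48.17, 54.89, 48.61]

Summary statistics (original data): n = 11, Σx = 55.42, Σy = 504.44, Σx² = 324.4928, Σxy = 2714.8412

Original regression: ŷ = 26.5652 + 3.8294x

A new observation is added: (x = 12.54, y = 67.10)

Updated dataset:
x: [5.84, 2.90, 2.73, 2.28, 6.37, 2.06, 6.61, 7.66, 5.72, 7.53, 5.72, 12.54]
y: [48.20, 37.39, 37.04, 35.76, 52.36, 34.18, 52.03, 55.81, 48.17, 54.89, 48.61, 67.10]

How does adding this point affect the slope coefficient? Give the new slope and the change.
New slope β₁ = 3.2980 versus 3.8294 before: a change of -0.5314 (-13.9%).

x = 12.54 lies well outside the original x-range [2.06, 7.66] (x̄ ≈ 5.04), so this observation has high leverage and can move the slope substantially.

Step 1: Update the sums with the new point (n goes from 11 to 12)
Σx  = 55.42 + 12.54 = 67.96
Σy  = 504.44 + 67.10 = 571.54
Σx² = 324.4928 + 12.54² = 324.4928 + 157.2516 = 481.7444
Σxy = 2714.8412 + 12.54×67.10 = 2714.8412 + 841.4340 = 3556.2752

Step 2: Recompute the slope with b₁ = (nΣxy − ΣxΣy) / (nΣx² − (Σx)²)
Numerator   = 12×3556.2752 − 67.96×571.54 = 42675.3024 − 38841.8584 = 3833.4440
Denominator = 12×481.7444 − 67.96² = 5780.9328 − 4618.5616 = 1162.3712
b₁(new) = 3833.4440 / 1162.3712 = 3.2980

(Same formula on the original sums: (11×2714.8412 − 55.42×504.44) / (11×324.4928 − 55.42²) = 1907.1884 / 498.0444 = 3.8294, matching the given fit.)

Step 3: Change in slope
Δβ₁ = 3.2980 − 3.8294 = -0.5314
Relative change = -0.5314 / 3.8294 × 100% = -13.9%
→ the slope decreases when the point is added.

A high-leverage point only changes the slope if it is off the original line; here y = 67.10 is below the original trend, so the slope decreases.
In practice: examine leverage (hᵢ) and Cook's distance rather than deleting it automatically; refit with and without it and report both if conclusions differ.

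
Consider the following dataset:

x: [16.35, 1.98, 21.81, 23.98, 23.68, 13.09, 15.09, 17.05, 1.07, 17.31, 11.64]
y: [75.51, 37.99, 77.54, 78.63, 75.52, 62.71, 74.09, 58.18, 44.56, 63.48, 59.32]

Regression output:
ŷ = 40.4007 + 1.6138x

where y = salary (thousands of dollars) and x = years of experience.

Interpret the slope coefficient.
On average, salary is about 1.6138 thousand dollars higher for every extra year of experience.

The slope β₁ = 1.6138 gives the rate at which the fitted salary changes with experience.

Interpretation:
- Experience up by 1 year → predicted salary increases by 1.6138 thousand dollars
- The effect is assumed constant over the observed range of x (linearity)

(β₀ = 40.4007 is the fitted value at x = 0 and is not part of the slope interpretation.)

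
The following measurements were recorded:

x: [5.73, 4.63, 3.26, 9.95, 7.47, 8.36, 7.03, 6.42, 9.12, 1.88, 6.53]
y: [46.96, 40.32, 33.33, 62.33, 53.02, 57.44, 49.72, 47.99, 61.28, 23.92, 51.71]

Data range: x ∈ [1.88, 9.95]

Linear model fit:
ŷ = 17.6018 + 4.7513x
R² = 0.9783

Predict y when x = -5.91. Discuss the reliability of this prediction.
ŷ = -10.4784, but this is extrapolation (below the data range [1.88, 9.95]) and may be unreliable.

Prediction calculation:
ŷ = 17.6018 + 4.7513 × (-5.91)
ŷ = -10.4784

Reliability:
- Data range: x ∈ [1.88, 9.95]
- Prediction point: x = -5.91 is 7.79 units below the observed range → this is EXTRAPOLATION, not interpolation

Why that matters here:
- Real relationships often flatten, saturate, or turn nonlinear at extremes
- The standard error of prediction grows with (x − x̄)², and x = -5.91 is far from x̄ = 6.40
- The linear relationship may not hold outside the observed range

Report the number if required, but flag clearly that it is an extrapolation.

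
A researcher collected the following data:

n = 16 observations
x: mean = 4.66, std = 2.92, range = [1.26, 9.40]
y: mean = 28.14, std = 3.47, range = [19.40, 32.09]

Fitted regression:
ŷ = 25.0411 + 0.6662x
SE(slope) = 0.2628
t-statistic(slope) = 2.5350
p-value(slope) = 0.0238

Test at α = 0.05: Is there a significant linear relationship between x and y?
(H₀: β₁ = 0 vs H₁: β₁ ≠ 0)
Reject H₀: p-value = 0.0238 < α = 0.05. The linear relationship is significant at the 5% level.

Hypothesis test for the slope coefficient:

H₀: β₁ = 0 (no linear relationship)
H₁: β₁ ≠ 0 (linear relationship exists)

Test statistic: t = β̂₁ / SE(β̂₁) = 0.6662 / 0.2628 = 2.5350

The p-value (0.0238) is the probability, under H₀, of a t-statistic at least as extreme as |t| = 2.5350 (two-sided, df = n − 2 = 14).

Decision rule: reject H₀ if p-value < α.
p-value = 0.0238 < α = 0.05 → reject H₀.

There is sufficient evidence at the 5% significance level to conclude that a linear relationship exists between x and y.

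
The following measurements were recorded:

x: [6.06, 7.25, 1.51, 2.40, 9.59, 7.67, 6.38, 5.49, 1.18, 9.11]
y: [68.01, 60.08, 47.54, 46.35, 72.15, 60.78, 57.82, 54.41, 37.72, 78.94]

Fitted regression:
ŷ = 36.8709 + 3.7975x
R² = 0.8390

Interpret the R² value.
The model explains 83.90% of the variance in y (R² = 0.8390), leaving 16.10% unexplained; the fit is strong.

R² = 1 − SS_res/SS_tot compares the residual scatter to the total scatter of y about its mean.

Here R² = 0.8390:
- Explained: 83.90% of the variation in y
- Unexplained (residual): 100% − 83.90% = 16.10%
- Rule of thumb (below 0.3 weak; 0.3 to below 0.7 moderate; 0.7 and above strong) → strong

Equivalently, for simple linear regression R² = r², so |r| = √0.8390 ≈ 0.9160.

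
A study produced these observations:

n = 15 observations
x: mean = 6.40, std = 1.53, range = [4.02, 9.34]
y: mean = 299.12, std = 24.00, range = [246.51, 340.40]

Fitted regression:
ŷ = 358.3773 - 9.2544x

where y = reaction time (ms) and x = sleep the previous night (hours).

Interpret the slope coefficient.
For each additional hour of sleep, predicted reaction time decreases by approximately 9.2544 ms.

The slope coefficient β₁ = -9.2544 represents the marginal effect of sleep on reaction time.

Interpretation:
- Sleep up by 1 hour → predicted reaction time decreases by 9.2544 ms
- This is a linear approximation: the same per-unit change is assumed across the whole observed x range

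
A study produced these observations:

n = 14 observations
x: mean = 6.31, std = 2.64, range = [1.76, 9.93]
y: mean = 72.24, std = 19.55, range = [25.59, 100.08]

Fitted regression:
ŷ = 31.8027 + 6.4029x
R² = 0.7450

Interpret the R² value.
R² = 0.7450 means 74.50% of the variation in y is explained by the linear relationship with x. This indicates a strong fit.

R² (coefficient of determination) measures the proportion of variance in y explained by the regression model.

Here R² = 0.7450:
- Explained: 74.50% of the variation in y
- Unexplained (residual): 100% − 74.50% = 25.50%
- Rule of thumb (below 0.3 weak; 0.3 to below 0.7 moderate; 0.7 and above strong) → strong

Note: R² never decreases when predictors are added, so it should not be used alone to compare models of different size.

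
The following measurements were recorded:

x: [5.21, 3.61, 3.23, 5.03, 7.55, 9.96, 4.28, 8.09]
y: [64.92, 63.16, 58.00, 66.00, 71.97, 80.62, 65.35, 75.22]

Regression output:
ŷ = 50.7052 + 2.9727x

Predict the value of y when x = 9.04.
ŷ = 77.5784

x = 9.04 lies inside the observed range [3.23, 9.96], so the fitted equation applies directly:

ŷ = 50.7052 + 2.9727 × 9.04
ŷ = 50.7052 + 26.8732
ŷ = 77.5784

This is a point prediction; actual observations scatter around it by roughly the residual standard deviation.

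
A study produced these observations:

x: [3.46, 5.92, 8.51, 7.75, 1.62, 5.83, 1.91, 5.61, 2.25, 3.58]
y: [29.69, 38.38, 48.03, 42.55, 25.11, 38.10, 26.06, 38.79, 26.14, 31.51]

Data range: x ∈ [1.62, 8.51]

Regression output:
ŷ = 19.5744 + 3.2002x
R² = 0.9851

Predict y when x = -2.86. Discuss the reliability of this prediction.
ŷ = 10.4218 (extrapolation — x = -2.86 lies outside [1.62, 8.51], so reliability is low).

Prediction calculation:
ŷ = 19.5744 + 3.2002 × (-2.86)
ŷ = 10.4218

Reliability:
- Data range: x ∈ [1.62, 8.51]
- Prediction point: x = -2.86 is 4.48 units below the observed range → this is EXTRAPOLATION, not interpolation

Why that matters here:
- R² describes fit only over the sampled x values; it says nothing about behaviour beyond them
- Real relationships often flatten, saturate, or turn nonlinear at extremes

Report the number if required, but flag clearly that it is an extrapolation.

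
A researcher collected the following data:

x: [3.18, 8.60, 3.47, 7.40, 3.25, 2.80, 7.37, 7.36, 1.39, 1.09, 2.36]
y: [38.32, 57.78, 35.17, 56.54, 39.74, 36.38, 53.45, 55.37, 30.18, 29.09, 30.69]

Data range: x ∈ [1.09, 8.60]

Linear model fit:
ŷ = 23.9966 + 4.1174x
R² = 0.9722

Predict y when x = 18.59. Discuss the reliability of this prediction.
ŷ = 100.5391, but this is extrapolation (above the data range [1.09, 8.60]) and may be unreliable.

Prediction calculation:
ŷ = 23.9966 + 4.1174 × 18.59
ŷ = 100.5391

Reliability:
- Data range: x ∈ [1.09, 8.60]
- Prediction point: x = 18.59 is 9.99 units above the observed range → this is EXTRAPOLATION, not interpolation

Why that matters here:
- There are no observations near this x to validate the fitted line there
- The standard error of prediction grows with (x − x̄)², and x = 18.59 is far from x̄ = 4.39

A defensible statement: 'if the linear trend continued to x = 18.59, y would be about 100.5391' — the premise is untested.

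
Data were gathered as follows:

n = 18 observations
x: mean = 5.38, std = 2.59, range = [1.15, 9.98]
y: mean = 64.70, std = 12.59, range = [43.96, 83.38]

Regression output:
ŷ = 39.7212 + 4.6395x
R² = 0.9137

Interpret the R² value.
R² = 0.9137 means 91.37% of the variation in y is explained by the linear relationship with x. This indicates a strong fit.

R² = 1 − SS_res/SS_tot compares the residual scatter to the total scatter of y about its mean.

Here R² = 0.9137:
- Explained: 91.37% of the variation in y
- Unexplained (residual): 100% − 91.37% = 8.63%
- Rule of thumb (below 0.3 weak; 0.3 to below 0.7 moderate; 0.7 and above strong) → strong

Note: R² says nothing about causation, and a high R² does not by itself mean the linear form is appropriate — check the residuals.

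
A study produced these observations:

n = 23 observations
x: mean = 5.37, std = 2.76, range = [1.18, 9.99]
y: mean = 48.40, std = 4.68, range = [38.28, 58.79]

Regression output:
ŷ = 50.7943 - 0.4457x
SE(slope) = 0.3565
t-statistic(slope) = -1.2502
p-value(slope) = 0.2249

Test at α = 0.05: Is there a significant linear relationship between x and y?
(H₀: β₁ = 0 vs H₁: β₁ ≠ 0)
Fail to reject H₀: p-value = 0.2249 ≥ α = 0.05. The linear relationship is not significant at the 5% level.

Hypothesis test for the slope coefficient:

H₀: β₁ = 0 (no linear relationship)
H₁: β₁ ≠ 0 (linear relationship exists)

Test statistic: t = β̂₁ / SE(β̂₁) = -0.4457 / 0.3565 = -1.2502

p = 0.2249: how often a slope estimate this far from 0 (in SE units) would arise by chance if β₁ were truly 0.

Decision rule: reject H₀ if p-value < α.
p-value = 0.2249 ≥ α = 0.05 → fail to reject H₀.

There is not sufficient evidence at the 5% significance level to conclude that a linear relationship exists between x and y.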